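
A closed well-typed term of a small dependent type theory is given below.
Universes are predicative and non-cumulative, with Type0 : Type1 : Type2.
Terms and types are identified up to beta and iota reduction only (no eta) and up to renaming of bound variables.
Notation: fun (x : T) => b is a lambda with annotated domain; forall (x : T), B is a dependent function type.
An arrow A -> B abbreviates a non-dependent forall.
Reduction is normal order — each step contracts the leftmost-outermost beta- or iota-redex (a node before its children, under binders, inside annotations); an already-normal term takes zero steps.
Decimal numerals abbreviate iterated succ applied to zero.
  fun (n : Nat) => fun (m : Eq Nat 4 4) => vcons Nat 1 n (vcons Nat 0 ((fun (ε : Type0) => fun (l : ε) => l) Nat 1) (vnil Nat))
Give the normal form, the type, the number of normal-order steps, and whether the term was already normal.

resulting normal form:
  fun (n : Nat) => fun (m : Eq Nat 4 4) => vcons Nat 1 n (vcons Nat 0 1 (vnil Nat))
inferred type:
  Nat -> Eq Nat 4 4 -> Vec Nat 2
steps to reach normal form (normal order): 2
already normal: no
first contracted redex: a beta-redex


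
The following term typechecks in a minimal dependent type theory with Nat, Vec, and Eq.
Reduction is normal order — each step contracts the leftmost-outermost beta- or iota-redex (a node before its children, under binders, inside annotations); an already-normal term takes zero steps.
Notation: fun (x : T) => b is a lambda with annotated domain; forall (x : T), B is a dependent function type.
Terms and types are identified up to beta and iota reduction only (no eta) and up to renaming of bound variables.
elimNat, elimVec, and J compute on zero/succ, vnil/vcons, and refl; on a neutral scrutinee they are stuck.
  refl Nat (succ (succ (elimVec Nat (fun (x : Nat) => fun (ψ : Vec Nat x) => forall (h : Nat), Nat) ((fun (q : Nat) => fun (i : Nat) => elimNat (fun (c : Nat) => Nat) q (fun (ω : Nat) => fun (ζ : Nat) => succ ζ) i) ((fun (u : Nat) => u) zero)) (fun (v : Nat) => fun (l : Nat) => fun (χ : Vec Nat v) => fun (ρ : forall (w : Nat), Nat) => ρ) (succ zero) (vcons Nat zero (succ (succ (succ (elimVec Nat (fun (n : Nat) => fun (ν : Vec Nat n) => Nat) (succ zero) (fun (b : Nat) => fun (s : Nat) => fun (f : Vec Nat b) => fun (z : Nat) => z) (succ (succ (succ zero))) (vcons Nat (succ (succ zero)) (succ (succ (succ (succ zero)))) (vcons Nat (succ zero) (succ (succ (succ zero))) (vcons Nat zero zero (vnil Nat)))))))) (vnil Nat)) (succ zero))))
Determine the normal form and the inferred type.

normal form:
  refl Nat (succ (succ (succ zero)))
inferred type:
  Eq Nat (succ (succ (succ zero))) (succ (succ (succ zero)))
observation: reduction starts at an elimVec iota-redex, and 13 normal-order steps reach the normal form.


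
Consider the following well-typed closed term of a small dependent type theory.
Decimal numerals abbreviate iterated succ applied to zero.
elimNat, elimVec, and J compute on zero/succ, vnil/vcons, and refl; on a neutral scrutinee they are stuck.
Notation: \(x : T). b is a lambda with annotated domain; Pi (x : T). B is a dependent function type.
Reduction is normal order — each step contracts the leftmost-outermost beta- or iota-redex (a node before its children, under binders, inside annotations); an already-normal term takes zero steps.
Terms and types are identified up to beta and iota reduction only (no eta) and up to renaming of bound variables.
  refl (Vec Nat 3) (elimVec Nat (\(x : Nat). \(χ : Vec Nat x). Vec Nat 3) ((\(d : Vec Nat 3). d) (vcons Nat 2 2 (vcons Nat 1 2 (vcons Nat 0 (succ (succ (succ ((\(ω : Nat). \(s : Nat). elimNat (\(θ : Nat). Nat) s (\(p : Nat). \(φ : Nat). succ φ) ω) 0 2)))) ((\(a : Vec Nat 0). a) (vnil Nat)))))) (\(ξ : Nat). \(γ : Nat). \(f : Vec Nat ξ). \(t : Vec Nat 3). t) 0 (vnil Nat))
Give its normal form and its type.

reduced normal form:
  refl (Vec Nat 3) (vcons Nat 2 2 (vcons Nat 1 2 (vcons Nat 0 5 (vnil Nat))))
type:
  Eq (Vec Nat 3) (vcons Nat 2 2 (vcons Nat 1 2 (vcons Nat 0 5 (vnil Nat)))) (vcons Nat 2 2 (vcons Nat 1 2 (vcons Nat 0 5 (vnil Nat))))


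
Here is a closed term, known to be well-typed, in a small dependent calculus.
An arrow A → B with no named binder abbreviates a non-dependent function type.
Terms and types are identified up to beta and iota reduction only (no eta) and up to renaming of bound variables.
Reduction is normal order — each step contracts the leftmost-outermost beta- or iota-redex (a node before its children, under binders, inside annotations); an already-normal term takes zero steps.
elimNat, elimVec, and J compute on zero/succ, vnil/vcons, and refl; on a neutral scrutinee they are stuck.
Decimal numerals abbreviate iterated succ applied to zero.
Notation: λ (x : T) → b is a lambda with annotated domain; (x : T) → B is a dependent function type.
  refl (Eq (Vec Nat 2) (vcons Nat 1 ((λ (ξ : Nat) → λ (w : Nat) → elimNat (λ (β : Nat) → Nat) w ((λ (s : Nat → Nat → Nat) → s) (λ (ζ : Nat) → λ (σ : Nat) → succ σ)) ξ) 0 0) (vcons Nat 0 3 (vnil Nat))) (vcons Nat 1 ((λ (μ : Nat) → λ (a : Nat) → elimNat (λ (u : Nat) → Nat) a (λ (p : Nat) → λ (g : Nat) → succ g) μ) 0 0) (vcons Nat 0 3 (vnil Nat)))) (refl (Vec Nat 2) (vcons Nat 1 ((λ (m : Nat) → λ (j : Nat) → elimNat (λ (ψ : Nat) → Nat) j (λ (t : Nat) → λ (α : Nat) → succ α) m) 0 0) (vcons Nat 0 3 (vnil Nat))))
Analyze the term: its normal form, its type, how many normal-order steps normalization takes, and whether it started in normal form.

resulting normal form:
  refl (Eq (Vec Nat 2) (vcons Nat 1 0 (vcons Nat 0 3 (vnil Nat))) (vcons Nat 1 0 (vcons Nat 0 3 (vnil Nat)))) (refl (Vec Nat 2) (vcons Nat 1 0 (vcons Nat 0 3 (vnil Nat))))
inferred type:
  Eq (Eq (Vec Nat 2) (vcons Nat 1 0 (vcons Nat 0 3 (vnil Nat))) (vcons Nat 1 0 (vcons Nat 0 3 (vnil Nat)))) (refl (Vec Nat 2) (vcons Nat 1 0 (vcons Nat 0 3 (vnil Nat)))) (refl (Vec Nat 2) (vcons Nat 1 0 (vcons Nat 0 3 (vnil Nat))))
reduction steps (normal order): 9
started in normal form: no
first contracted redex: a beta-redex


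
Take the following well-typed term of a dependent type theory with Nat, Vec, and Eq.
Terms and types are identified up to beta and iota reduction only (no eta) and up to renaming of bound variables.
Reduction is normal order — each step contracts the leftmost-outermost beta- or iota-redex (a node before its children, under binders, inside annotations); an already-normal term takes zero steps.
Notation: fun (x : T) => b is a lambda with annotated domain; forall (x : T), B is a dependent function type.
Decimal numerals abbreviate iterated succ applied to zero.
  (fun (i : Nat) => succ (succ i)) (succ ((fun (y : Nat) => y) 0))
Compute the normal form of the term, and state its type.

normal form:
  3
the term's type:
  Nat
observation: the first redex contracted is a beta-redex; the normal form is reached in 2 normal-order steps.


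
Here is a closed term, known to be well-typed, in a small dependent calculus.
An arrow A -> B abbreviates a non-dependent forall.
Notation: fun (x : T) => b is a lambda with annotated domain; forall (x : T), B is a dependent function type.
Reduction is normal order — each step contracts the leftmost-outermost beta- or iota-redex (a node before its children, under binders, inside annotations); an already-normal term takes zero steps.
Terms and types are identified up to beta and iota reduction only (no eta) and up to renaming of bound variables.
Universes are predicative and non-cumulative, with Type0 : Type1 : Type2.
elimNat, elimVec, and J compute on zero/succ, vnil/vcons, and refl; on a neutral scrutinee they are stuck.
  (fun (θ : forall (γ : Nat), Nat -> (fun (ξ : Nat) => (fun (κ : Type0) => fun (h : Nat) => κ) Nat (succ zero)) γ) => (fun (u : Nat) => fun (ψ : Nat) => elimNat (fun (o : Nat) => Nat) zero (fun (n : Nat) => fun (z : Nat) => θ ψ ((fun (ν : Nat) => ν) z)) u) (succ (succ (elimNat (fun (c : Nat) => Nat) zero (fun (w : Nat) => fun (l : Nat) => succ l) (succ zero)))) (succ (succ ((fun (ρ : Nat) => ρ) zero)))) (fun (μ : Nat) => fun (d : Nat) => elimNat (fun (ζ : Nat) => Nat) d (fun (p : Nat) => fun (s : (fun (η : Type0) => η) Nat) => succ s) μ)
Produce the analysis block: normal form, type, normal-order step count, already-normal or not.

normal form:
  succ (succ (succ (succ (succ (succ zero)))))
inferred type:
  Nat
steps to reach normal form (normal order): 53
started in normal form: no
first contracted redex: a beta-redex


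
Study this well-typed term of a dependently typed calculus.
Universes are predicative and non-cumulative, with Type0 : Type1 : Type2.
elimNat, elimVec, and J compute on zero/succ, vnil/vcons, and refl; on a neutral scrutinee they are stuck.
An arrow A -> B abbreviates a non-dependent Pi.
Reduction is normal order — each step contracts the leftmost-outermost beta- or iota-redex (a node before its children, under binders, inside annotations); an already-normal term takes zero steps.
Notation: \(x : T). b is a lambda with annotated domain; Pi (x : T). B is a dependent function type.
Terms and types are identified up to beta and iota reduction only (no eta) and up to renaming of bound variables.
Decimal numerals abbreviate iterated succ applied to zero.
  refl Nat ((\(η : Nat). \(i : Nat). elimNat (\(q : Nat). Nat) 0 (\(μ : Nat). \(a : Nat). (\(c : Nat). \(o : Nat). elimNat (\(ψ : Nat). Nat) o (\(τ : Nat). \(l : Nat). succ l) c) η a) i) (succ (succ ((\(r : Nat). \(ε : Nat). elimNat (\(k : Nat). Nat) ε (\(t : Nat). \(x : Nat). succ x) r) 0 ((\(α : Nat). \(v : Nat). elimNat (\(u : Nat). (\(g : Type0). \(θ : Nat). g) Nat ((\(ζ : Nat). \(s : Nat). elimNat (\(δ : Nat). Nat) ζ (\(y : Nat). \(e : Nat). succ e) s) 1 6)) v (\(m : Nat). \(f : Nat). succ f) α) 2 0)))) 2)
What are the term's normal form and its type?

reduced normal form:
  refl Nat 8
the term's type:
  Eq Nat 8 8
observation: the leftmost-outermost redex is a beta-redex, and normalization takes 63 steps.


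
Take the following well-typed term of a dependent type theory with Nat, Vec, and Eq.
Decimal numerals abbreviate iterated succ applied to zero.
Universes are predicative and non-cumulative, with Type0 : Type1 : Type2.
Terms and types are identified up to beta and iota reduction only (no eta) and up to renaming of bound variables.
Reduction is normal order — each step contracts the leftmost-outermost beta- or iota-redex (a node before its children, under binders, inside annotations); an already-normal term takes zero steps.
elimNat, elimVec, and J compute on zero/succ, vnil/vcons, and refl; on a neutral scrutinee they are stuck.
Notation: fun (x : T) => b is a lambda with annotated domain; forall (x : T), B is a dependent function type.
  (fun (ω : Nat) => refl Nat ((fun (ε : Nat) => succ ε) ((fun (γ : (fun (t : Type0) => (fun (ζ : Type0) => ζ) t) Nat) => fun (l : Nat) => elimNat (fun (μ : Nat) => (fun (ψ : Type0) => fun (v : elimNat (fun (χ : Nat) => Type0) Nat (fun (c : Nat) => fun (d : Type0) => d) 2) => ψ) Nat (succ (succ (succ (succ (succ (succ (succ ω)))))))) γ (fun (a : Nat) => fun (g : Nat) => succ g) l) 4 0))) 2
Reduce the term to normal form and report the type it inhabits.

resulting normal form:
  refl Nat 5
inferred type:
  Eq Nat 5 5
observation: 5 normal-order steps normalize the term, beginning with a beta-redex.


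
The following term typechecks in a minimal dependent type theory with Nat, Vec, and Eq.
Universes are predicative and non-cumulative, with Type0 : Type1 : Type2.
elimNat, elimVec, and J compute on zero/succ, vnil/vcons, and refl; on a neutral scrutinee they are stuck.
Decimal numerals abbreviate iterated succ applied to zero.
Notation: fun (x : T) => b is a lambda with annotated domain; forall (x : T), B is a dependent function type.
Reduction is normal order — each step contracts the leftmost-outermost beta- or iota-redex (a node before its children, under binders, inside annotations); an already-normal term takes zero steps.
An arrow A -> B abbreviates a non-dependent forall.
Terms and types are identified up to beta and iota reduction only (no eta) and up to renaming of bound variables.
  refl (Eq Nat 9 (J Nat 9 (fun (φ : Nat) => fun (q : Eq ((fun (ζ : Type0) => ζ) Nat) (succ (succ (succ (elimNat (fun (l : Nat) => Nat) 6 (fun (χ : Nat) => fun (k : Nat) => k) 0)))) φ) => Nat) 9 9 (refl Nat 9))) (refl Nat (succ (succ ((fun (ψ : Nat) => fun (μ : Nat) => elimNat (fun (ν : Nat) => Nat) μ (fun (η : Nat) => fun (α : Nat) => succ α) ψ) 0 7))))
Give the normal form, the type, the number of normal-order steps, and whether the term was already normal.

reduced normal form:
  refl (Eq Nat 9 9) (refl Nat 9)
inferred type:
  Eq (Eq Nat 9 9) (refl Nat 9) (refl Nat 9)
reduction steps (normal order): 4
term was already normal: no
first contracted redex: a J iota-redex


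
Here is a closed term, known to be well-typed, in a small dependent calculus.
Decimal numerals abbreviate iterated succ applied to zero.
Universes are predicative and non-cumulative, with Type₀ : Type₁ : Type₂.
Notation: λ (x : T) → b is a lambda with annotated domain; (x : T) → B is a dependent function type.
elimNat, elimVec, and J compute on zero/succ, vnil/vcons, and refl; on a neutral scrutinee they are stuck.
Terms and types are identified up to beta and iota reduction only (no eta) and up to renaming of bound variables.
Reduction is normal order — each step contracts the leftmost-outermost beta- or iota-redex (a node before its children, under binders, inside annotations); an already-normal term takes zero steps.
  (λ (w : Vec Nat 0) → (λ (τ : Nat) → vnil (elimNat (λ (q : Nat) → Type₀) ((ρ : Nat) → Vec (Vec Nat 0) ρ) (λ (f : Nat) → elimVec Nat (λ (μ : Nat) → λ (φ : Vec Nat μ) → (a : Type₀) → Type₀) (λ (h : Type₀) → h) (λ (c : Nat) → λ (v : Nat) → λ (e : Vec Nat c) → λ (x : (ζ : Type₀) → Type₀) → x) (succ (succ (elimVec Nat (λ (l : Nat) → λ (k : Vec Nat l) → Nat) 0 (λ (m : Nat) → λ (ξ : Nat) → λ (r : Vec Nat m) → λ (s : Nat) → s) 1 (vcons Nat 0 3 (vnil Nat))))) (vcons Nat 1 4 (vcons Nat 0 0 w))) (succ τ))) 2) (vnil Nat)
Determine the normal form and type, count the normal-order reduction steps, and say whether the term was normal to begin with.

normal form:
  vnil ((w : Nat) → Vec (Vec Nat 0) w)
inferred type:
  Vec ((w : Nat) → Vec (Vec Nat 0) w) 0
normal-order step count: 45
started in normal form: no
first contracted redex: a beta-redex


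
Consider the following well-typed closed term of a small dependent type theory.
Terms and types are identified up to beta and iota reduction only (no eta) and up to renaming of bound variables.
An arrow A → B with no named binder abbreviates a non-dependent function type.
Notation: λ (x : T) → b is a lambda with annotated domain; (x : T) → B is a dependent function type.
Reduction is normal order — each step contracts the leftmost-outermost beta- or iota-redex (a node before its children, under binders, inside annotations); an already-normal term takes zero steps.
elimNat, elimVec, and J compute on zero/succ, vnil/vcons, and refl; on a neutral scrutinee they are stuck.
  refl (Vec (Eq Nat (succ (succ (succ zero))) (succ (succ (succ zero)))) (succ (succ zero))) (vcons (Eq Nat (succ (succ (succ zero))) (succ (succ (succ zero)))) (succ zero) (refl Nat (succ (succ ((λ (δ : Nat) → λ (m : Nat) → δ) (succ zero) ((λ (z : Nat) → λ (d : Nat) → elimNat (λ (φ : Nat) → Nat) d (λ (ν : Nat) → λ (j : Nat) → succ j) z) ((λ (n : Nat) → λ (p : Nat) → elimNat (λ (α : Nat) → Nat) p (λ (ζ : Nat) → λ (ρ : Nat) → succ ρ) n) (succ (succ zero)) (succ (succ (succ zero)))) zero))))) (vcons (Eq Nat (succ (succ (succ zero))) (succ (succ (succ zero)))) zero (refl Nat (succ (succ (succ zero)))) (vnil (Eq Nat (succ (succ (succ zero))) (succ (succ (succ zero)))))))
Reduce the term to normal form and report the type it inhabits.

reduced normal form:
  refl (Vec (Eq Nat (succ (succ (succ zero))) (succ (succ (succ zero)))) (succ (succ zero))) (vcons (Eq Nat (succ (succ (succ zero))) (succ (succ (succ zero)))) (succ zero) (refl Nat (succ (succ (succ zero)))) (vcons (Eq Nat (succ (succ (succ zero))) (succ (succ (succ zero)))) zero (refl Nat (succ (succ (succ zero)))) (vnil (Eq Nat (succ (succ (succ zero))) (succ (succ (succ zero)))))))
inferred type:
  Eq (Vec (Eq Nat (succ (succ (succ zero))) (succ (succ (succ zero)))) (succ (succ zero))) (vcons (Eq Nat (succ (succ (succ zero))) (succ (succ (succ zero)))) (succ zero) (refl Nat (succ (succ (succ zero)))) (vcons (Eq Nat (succ (succ (succ zero))) (succ (succ (succ zero)))) zero (refl Nat (succ (succ (succ zero)))) (vnil (Eq Nat (succ (succ (succ zero))) (succ (succ (succ zero))))))) (vcons (Eq Nat (succ (succ (succ zero))) (succ (succ (succ zero)))) (succ zero) (refl Nat (succ (succ (succ zero)))) (vcons (Eq Nat (succ (succ (succ zero))) (succ (succ (succ zero)))) zero (refl Nat (succ (succ (succ zero)))) (vnil (Eq Nat (succ (succ (succ zero))) (succ (succ (succ zero)))))))
observation: 2 normal-order steps separate the term from its normal form.


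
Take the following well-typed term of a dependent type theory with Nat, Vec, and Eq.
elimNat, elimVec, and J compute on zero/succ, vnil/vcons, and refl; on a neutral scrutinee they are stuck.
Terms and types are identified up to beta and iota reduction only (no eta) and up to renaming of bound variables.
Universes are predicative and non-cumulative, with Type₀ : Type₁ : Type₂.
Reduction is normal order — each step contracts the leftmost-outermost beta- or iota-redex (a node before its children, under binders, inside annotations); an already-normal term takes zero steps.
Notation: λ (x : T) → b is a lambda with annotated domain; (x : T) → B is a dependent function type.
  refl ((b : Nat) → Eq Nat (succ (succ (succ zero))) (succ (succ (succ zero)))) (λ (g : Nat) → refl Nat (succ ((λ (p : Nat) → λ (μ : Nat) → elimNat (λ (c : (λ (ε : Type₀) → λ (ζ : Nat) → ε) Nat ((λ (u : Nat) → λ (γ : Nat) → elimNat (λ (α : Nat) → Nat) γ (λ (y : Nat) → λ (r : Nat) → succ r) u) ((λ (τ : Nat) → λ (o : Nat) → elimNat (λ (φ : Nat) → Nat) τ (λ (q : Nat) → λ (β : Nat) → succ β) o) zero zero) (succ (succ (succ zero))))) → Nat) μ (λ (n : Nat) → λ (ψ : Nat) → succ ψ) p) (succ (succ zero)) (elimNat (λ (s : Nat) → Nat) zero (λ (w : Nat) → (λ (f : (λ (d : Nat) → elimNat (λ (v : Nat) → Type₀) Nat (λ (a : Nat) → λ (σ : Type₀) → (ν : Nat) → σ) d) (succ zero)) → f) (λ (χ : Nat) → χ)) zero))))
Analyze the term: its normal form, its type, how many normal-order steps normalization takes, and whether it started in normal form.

resulting normal form:
  refl ((b : Nat) → Eq Nat (succ (succ (succ zero))) (succ (succ (succ zero)))) (λ (g : Nat) → refl Nat (succ (succ (succ zero))))
the term's type:
  Eq ((b : Nat) → Eq Nat (succ (succ (succ zero))) (succ (succ (succ zero)))) (λ (g : Nat) → refl Nat (succ (succ (succ zero)))) (λ (p : Nat) → refl Nat (succ (succ (succ zero))))
steps to reach normal form (normal order): 10
already normal: no
first redex: a beta-redex


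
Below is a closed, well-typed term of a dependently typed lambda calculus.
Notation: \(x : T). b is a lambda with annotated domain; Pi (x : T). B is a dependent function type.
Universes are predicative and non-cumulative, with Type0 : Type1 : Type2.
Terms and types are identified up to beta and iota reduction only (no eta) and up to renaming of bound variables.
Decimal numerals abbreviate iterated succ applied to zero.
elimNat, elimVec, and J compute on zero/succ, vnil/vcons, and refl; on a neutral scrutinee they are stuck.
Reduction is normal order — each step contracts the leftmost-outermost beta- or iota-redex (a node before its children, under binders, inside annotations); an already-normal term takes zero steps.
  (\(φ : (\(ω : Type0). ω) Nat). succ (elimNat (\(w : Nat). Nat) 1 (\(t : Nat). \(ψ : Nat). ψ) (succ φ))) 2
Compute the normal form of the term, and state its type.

resulting normal form:
  2
the term's type:
  Nat
observation: 11 normal-order steps normalize the term, beginning with a beta-redex.


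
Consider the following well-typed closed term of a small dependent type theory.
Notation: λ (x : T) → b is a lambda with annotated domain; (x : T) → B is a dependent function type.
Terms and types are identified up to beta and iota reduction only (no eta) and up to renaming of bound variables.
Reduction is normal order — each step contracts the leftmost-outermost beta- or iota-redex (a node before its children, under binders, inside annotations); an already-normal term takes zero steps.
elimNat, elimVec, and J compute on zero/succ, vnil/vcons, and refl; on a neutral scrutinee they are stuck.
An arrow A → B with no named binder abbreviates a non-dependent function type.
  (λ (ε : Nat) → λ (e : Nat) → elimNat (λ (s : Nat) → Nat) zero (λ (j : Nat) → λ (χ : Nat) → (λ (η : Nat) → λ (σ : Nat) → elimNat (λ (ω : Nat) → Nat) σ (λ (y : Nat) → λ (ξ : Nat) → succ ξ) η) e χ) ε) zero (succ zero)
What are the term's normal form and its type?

reduced normal form:
  zero
inferred type:
  Nat


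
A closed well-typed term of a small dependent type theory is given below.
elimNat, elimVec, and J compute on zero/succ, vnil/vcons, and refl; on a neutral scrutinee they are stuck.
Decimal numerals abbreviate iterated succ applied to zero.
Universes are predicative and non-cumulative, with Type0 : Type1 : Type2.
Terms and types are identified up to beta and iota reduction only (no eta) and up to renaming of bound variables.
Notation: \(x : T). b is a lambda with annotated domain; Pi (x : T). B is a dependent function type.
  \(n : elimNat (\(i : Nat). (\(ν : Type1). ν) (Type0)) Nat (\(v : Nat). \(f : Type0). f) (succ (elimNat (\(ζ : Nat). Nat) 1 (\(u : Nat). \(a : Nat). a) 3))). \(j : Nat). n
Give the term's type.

type:
  Pi (n : Nat). Pi (i : Nat). Nat


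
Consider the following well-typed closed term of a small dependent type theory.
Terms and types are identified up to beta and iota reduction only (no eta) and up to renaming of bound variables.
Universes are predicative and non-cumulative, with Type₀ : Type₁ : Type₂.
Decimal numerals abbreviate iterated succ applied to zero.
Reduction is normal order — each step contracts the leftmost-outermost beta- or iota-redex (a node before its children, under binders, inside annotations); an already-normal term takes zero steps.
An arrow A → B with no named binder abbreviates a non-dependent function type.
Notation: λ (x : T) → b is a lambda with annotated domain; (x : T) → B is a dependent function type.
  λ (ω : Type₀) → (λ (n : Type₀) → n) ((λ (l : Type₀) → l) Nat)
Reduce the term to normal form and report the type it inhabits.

normal form:
  λ (ω : Type₀) → Nat
the term's type:
  Type₀ → Type₀
observation: normalization takes exactly 2 steps under the normal-order strategy.


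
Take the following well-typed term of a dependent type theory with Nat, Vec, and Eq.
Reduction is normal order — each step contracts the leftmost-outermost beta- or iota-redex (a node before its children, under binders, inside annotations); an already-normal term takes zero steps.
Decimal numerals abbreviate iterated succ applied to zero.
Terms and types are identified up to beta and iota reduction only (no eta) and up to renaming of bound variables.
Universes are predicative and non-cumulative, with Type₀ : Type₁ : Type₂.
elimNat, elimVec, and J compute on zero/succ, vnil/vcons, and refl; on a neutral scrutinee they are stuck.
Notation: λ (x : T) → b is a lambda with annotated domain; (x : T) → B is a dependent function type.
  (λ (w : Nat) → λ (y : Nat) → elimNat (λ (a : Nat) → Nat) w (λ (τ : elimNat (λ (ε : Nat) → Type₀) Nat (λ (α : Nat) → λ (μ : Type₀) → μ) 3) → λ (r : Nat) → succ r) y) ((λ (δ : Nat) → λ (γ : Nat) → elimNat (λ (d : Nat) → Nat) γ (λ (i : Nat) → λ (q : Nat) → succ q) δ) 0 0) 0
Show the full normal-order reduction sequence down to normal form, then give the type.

reduction (normal order):
  (λ (w : Nat) → λ (y : Nat) → elimNat (λ (a : Nat) → Nat) w (λ (τ : elimNat (λ (ε : Nat) → Type₀) Nat (λ (α : Nat) → λ (μ : Type₀) → μ) 3) → λ (r : Nat) → succ r) y) ((λ (δ : Nat) → λ (γ : Nat) → elimNat (λ (d : Nat) → Nat) γ (λ (i : Nat) → λ (q : Nat) → succ q) δ) 0 0) 0
  ~> (λ (w : Nat) → elimNat (λ (y : Nat) → Nat) ((λ (a : Nat) → λ (τ : Nat) → elimNat (λ (ε : Nat) → Nat) τ (λ (α : Nat) → λ (μ : Nat) → succ μ) a) 0 0) (λ (r : elimNat (λ (δ : Nat) → Type₀) Nat (λ (γ : Nat) → λ (d : Type₀) → d) 3) → λ (i : Nat) → succ i) w) 0
  ~> elimNat (λ (w : Nat) → Nat) ((λ (y : Nat) → λ (a : Nat) → elimNat (λ (τ : Nat) → Nat) a (λ (ε : Nat) → λ (α : Nat) → succ α) y) 0 0) (λ (μ : elimNat (λ (r : Nat) → Type₀) Nat (λ (δ : Nat) → λ (γ : Type₀) → γ) 3) → λ (d : Nat) → succ d) 0
  ~> (λ (w : Nat) → λ (y : Nat) → elimNat (λ (a : Nat) → Nat) y (λ (τ : Nat) → λ (ε : Nat) → succ ε) w) 0 0
  ~> (λ (w : Nat) → elimNat (λ (y : Nat) → Nat) w (λ (a : Nat) → λ (τ : Nat) → succ τ) 0) 0
  ~> elimNat (λ (w : Nat) → Nat) 0 (λ (y : Nat) → λ (a : Nat) → succ a) 0
  ~> 0
the term's type:
  Nat


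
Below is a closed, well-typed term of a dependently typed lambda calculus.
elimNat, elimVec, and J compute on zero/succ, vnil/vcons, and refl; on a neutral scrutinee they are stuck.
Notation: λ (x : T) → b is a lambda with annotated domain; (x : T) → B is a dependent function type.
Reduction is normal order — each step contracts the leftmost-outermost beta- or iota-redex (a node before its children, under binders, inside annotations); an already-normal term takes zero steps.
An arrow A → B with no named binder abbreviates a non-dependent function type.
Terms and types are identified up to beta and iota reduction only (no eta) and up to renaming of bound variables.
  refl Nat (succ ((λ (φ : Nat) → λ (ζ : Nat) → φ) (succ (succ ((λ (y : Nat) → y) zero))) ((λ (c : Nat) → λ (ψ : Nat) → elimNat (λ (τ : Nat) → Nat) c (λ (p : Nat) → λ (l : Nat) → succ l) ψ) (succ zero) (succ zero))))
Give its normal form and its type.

normal form:
  refl Nat (succ (succ (succ zero)))
inferred type:
  Eq Nat (succ (succ (succ zero))) (succ (succ (succ zero)))


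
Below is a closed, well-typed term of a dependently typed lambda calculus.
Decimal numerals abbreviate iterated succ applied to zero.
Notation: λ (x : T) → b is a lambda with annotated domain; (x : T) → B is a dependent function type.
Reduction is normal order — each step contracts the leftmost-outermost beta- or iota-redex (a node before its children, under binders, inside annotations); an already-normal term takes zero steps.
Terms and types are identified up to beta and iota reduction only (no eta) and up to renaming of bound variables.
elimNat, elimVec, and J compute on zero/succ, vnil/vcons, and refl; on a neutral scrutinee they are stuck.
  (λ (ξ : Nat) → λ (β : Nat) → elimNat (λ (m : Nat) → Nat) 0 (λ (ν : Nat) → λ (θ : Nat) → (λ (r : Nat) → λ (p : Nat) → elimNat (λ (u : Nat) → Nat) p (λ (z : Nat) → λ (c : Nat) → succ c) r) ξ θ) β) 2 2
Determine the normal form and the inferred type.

reduced normal form:
  4
inferred type:
  Nat
observation: normalization takes exactly 27 steps under the normal-order strategy.


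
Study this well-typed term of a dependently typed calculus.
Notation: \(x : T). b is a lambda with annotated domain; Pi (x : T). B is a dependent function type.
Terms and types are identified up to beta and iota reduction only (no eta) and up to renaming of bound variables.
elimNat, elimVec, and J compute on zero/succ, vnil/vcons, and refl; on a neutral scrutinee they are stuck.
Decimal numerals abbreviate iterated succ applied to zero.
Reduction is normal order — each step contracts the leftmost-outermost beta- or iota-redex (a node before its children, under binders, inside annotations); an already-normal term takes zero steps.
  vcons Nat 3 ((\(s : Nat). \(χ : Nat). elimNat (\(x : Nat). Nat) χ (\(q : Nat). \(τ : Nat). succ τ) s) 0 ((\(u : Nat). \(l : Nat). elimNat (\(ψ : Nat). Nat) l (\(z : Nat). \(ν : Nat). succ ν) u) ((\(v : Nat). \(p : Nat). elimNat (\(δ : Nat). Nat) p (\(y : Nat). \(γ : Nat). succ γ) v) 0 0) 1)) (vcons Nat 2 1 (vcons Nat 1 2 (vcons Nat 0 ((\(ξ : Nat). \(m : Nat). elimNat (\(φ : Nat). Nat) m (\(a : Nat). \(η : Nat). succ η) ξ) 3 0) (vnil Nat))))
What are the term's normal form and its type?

resulting normal form:
  vcons Nat 3 1 (vcons Nat 2 1 (vcons Nat 1 2 (vcons Nat 0 3 (vnil Nat))))
type:
  Vec Nat 4
observation: the first redex contracted is a beta-redex; the normal form is reached in 21 normal-order steps.


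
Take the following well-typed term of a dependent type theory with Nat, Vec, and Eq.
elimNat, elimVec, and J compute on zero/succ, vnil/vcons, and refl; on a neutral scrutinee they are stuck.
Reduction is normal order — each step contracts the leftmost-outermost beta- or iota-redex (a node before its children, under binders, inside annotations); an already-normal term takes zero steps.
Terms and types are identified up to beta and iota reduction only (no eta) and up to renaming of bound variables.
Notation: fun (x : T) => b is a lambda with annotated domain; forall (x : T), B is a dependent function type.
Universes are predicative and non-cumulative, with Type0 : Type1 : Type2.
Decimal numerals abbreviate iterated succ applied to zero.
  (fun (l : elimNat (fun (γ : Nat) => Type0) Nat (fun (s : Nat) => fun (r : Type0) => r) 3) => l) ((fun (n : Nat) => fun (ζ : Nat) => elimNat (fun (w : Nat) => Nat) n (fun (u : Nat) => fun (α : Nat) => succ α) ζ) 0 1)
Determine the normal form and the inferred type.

reduced normal form:
  1
inferred type:
  Nat
observation: normalization takes exactly 7 steps under the normal-order strategy.


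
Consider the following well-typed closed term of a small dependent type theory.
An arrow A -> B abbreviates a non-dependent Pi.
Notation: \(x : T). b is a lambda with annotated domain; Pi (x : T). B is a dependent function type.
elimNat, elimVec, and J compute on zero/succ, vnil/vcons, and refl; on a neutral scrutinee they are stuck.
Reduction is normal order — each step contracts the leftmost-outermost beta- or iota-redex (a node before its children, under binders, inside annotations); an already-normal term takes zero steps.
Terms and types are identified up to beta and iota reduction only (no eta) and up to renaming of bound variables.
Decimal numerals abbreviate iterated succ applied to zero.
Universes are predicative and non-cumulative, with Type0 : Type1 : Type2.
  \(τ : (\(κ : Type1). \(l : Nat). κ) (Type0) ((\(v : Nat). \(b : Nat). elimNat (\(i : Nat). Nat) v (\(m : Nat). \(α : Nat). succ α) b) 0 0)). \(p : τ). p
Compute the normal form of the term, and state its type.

normal form:
  \(τ : Type0). \(κ : τ). κ
type:
  Pi (τ : Type0). τ -> τ


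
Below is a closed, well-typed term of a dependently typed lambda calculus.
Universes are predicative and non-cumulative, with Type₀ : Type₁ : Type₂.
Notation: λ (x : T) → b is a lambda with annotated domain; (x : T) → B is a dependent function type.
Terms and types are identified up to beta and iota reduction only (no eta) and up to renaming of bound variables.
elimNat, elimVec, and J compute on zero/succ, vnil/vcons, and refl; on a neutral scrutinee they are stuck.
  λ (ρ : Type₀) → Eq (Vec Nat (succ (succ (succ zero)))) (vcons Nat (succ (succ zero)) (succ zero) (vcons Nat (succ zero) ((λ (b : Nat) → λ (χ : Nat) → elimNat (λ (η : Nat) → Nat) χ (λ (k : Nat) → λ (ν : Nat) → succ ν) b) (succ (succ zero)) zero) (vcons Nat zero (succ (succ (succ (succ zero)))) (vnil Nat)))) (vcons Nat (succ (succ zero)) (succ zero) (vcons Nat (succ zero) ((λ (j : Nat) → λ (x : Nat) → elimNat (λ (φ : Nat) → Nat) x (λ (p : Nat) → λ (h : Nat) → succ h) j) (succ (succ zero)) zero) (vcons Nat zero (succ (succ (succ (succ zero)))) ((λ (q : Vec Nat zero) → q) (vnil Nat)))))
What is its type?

inferred type:
  (ρ : Type₀) → Type₀


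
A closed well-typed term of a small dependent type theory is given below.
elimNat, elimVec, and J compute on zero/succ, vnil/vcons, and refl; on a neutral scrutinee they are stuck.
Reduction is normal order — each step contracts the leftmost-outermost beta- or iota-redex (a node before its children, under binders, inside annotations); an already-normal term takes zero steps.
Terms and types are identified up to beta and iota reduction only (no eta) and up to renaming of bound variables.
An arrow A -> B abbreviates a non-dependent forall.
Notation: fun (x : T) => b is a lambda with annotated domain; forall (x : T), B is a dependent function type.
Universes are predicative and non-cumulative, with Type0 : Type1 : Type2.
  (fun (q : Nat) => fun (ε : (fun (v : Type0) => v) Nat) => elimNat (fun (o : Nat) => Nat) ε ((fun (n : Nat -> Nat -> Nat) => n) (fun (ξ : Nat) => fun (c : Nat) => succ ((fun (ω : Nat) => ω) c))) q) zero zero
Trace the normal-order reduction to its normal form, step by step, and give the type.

reduction (normal order):
  (fun (q : Nat) => fun (ε : (fun (v : Type0) => v) Nat) => elimNat (fun (o : Nat) => Nat) ε ((fun (n : Nat -> Nat -> Nat) => n) (fun (ξ : Nat) => fun (c : Nat) => succ ((fun (ω : Nat) => ω) c))) q) zero zero
  ~> (fun (q : (fun (ε : Type0) => ε) Nat) => elimNat (fun (v : Nat) => Nat) q ((fun (o : Nat -> Nat -> Nat) => o) (fun (n : Nat) => fun (ξ : Nat) => succ ((fun (c : Nat) => c) ξ))) zero) zero
  ~> elimNat (fun (q : Nat) => Nat) zero ((fun (ε : Nat -> Nat -> Nat) => ε) (fun (v : Nat) => fun (o : Nat) => succ ((fun (n : Nat) => n) o))) zero
  ~> zero
type:
  Nat


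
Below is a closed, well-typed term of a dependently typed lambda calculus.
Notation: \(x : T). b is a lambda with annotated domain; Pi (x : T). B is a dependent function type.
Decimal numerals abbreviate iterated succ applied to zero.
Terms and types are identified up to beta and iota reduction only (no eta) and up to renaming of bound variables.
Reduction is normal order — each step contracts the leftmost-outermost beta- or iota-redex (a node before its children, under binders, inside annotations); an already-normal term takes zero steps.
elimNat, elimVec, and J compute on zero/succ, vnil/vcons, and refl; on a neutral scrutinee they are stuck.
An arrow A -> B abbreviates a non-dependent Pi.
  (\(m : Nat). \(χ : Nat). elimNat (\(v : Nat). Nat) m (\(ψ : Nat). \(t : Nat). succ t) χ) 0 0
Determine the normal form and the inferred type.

resulting normal form:
  0
inferred type:
  Nat
observation: contracting a beta-redex first, the term normalizes in 3 steps.


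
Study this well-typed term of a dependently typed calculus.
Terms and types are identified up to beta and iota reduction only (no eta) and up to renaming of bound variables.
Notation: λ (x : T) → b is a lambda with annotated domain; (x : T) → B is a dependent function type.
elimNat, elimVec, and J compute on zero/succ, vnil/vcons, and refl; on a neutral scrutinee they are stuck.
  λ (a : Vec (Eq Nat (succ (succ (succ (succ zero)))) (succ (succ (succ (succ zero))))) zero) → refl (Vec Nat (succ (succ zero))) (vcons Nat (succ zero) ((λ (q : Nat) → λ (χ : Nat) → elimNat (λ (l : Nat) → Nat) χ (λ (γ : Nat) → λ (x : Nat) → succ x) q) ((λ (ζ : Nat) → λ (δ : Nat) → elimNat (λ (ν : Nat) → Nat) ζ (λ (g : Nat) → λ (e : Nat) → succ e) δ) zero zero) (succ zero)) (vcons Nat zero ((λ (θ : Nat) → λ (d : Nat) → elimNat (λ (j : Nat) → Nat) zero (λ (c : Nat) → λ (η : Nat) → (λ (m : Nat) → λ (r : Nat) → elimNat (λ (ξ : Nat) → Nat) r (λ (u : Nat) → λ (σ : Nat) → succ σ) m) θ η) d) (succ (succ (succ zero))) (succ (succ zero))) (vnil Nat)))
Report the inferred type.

type:
  (a : Vec (Eq Nat (succ (succ (succ (succ zero)))) (succ (succ (succ (succ zero))))) zero) → Eq (Vec Nat (succ (succ zero))) (vcons Nat (succ zero) (succ zero) (vcons Nat zero (succ (succ (succ (succ (succ (succ zero)))))) (vnil Nat))) (vcons Nat (succ zero) (succ zero) (vcons Nat zero (succ (succ (succ (succ (succ (succ zero)))))) (vnil Nat)))


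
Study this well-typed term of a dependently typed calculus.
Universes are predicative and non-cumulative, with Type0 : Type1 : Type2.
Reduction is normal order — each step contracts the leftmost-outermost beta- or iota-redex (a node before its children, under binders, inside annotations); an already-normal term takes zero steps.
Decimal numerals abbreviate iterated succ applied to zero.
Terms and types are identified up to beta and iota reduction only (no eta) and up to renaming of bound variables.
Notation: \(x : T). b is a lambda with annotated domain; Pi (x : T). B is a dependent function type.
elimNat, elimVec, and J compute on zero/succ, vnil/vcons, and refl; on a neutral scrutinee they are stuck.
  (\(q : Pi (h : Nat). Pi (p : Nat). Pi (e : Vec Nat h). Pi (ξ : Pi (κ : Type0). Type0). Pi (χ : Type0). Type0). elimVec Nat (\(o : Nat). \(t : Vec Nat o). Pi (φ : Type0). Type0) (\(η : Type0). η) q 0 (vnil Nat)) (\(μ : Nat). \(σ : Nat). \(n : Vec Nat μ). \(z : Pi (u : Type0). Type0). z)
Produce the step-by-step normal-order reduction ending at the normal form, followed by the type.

normal-order reduction:
  (\(q : Pi (h : Nat). Pi (p : Nat). Pi (e : Vec Nat h). Pi (ξ : Pi (κ : Type0). Type0). Pi (χ : Type0). Type0). elimVec Nat (\(o : Nat). \(t : Vec Nat o). Pi (φ : Type0). Type0) (\(η : Type0). η) q 0 (vnil Nat)) (\(μ : Nat). \(σ : Nat). \(n : Vec Nat μ). \(z : Pi (u : Type0). Type0). z)
  ~> elimVec Nat (\(q : Nat). \(h : Vec Nat q). Pi (p : Type0). Type0) (\(e : Type0). e) (\(ξ : Nat). \(κ : Nat). \(χ : Vec Nat ξ). \(o : Pi (t : Type0). Type0). o) 0 (vnil Nat)
  ~> \(q : Type0). q
type:
  Pi (q : Type0). Type0


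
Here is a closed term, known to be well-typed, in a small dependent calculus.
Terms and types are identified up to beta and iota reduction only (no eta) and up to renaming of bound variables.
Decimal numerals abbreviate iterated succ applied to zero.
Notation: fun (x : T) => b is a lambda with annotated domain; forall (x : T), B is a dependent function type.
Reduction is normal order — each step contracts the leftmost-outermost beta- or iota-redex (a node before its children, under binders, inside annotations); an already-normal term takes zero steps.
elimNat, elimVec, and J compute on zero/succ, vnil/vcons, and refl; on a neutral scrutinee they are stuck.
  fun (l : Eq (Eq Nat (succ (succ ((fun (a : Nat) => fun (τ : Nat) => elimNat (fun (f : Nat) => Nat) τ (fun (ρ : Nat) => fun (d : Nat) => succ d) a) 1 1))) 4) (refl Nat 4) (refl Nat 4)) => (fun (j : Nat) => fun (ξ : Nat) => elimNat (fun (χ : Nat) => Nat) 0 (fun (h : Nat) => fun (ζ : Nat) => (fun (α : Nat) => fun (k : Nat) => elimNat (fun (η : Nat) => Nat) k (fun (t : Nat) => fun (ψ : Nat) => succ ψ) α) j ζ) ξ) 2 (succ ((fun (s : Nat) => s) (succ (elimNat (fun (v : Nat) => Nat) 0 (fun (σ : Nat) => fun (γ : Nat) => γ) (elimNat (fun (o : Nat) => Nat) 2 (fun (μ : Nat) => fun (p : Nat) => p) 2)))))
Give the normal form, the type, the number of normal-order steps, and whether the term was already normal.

resulting normal form:
  fun (l : Eq (Eq Nat 4 4) (refl Nat 4) (refl Nat 4)) => 4
the term's type:
  forall (l : Eq (Eq Nat 4 4) (refl Nat 4) (refl Nat 4)), Nat
steps to reach normal form (normal order): 48
term was already normal: no
first redex: a beta-redex


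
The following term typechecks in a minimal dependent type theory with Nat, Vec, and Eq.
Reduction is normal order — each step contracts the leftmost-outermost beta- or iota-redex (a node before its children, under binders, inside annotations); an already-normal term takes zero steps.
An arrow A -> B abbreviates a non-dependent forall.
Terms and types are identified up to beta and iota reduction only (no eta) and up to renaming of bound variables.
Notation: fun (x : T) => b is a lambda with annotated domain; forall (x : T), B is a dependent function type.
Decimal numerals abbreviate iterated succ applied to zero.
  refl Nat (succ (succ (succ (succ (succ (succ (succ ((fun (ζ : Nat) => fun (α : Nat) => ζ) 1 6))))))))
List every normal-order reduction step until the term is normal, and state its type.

reduction (normal order):
  refl Nat (succ (succ (succ (succ (succ (succ (succ ((fun (ζ : Nat) => fun (α : Nat) => ζ) 1 6))))))))
  ~> refl Nat (succ (succ (succ (succ (succ (succ (succ ((fun (ζ : Nat) => 1) 6))))))))
  ~> refl Nat 8
the term's type:
  Eq Nat 8 8
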